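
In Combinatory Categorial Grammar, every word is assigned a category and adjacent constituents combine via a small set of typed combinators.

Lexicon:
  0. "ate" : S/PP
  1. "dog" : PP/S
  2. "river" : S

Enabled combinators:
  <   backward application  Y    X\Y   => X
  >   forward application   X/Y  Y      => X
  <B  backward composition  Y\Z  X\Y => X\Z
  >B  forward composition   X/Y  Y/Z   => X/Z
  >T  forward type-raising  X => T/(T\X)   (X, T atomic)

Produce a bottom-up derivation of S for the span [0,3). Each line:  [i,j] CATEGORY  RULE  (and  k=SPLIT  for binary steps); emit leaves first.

[0,1] S/PP  lex  "ate"
[1,2] PP/S  lex  "dog"
[2,3] S  lex  "river"
[1,3] PP  >  k=2
[0,3] S  >  k=1

[0,3] S   >
  [0,1] "ate" : S/PP
  [1,3] PP   >
    [1,2] "dog" : PP/S
    [2,3] "river" : S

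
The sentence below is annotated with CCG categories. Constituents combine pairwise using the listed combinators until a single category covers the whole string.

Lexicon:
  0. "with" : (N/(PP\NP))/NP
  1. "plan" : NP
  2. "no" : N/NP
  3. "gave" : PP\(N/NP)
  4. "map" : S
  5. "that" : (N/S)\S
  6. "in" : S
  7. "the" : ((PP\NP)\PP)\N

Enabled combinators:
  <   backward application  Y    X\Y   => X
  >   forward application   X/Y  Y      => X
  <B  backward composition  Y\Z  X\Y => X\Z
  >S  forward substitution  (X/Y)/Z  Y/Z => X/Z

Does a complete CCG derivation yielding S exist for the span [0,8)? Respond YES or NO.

(N/(PP\NP))/NP NP N/NP PP\(N/NP) S (N/S)\S S ((PP\NP)\PP)\N
CKY chart[0,8] = {N}; S ∉ chart

NO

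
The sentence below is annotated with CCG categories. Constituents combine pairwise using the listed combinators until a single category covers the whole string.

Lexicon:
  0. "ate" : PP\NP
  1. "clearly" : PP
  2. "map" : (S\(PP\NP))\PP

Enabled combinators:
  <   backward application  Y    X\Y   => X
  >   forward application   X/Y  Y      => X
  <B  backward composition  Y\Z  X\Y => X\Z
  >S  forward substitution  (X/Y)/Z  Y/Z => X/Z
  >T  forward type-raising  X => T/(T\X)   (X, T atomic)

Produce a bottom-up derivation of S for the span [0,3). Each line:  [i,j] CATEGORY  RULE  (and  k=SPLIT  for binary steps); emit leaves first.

[0,1] PP\NP  lex  "ate"
[1,2] PP  lex  "clearly"
[2,3] (S\(PP\NP))\PP  lex  "map"
[1,3] S\(PP\NP)  <  k=2
[0,3] S  <  k=1

[0,3] S   <
  [0,1] "ate" : PP\NP
  [1,3] S\(PP\NP)   <
    [1,2] "clearly" : PP
    [2,3] "map" : (S\(PP\NP))\PP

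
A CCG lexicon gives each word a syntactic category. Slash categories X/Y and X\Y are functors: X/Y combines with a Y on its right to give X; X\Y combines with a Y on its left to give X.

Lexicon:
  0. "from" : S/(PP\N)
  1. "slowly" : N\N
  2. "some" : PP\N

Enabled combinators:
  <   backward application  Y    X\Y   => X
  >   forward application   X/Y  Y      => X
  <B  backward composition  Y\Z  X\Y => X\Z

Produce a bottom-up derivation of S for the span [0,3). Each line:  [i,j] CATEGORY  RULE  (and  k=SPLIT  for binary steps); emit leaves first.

[0,3] S   >
  [0,1] "from" : S/(PP\N)
  [1,3] PP\N   <B
    [1,2] "slowly" : N\N
    [2,3] "some" : PP\N

[0,1] S/(PP\N)  lex  "from"
[1,2] N\N  lex  "slowly"
[2,3] PP\N  lex  "some"
[1,3] PP\N  <B  k=2
[0,3] S  >  k=1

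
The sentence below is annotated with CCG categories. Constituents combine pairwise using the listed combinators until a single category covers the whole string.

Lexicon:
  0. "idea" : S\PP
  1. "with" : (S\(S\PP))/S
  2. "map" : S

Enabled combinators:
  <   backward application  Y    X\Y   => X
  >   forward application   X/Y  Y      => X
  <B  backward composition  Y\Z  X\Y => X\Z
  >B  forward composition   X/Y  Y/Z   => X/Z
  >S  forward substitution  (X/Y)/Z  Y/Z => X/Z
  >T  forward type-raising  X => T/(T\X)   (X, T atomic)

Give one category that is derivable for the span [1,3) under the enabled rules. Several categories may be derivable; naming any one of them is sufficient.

[0,3] S   <
  [0,1] "idea" : S\PP
  [1,3] S\(S\PP)   >
    [1,2] "with" : (S\(S\PP))/S
    [2,3] "map" : S

S\(S\PP)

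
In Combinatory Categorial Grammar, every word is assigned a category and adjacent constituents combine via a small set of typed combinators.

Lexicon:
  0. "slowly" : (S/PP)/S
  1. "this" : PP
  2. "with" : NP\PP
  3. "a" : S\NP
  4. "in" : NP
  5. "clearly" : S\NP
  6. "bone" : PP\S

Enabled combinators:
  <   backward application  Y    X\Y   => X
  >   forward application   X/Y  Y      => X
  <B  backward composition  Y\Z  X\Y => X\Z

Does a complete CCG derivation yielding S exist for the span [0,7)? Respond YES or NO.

YES

[0,7] S   >
  [0,4] S/PP   >
    [0,1] "slowly" : (S/PP)/S
    [1,4] S   <
      [1,3] NP   <
        [1,2] "this" : PP
        [2,3] "with" : NP\PP
      [3,4] "a" : S\NP
  [4,7] PP   <
    [4,6] S   <
      [4,5] "in" : NP
      [5,6] "clearly" : S\NP
    [6,7] "bone" : PP\S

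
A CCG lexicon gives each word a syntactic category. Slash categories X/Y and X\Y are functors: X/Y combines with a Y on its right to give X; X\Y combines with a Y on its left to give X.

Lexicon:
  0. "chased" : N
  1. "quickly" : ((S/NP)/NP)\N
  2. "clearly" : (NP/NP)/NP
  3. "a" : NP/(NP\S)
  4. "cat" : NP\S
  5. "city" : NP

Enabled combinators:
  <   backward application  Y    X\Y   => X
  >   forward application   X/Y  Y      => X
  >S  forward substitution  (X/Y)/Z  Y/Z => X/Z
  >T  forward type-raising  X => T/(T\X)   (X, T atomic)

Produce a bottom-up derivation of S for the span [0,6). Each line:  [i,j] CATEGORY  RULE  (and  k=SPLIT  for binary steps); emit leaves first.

[0,1] N  lex  "chased"
[1,2] ((S/NP)/NP)\N  lex  "quickly"
[0,2] (S/NP)/NP  <  k=1
[2,3] (NP/NP)/NP  lex  "clearly"
[3,4] NP/(NP\S)  lex  "a"
[4,5] NP\S  lex  "cat"
[3,5] NP  >  k=4
[2,5] NP/NP  >  k=3
[0,5] S/NP  >S  k=2
[5,6] NP  lex  "city"
[0,6] S  >  k=5

[0,6] S   >
  [0,5] S/NP   >S
    [0,2] (S/NP)/NP   <
      [0,1] "chased" : N
      [1,2] "quickly" : ((S/NP)/NP)\N
    [2,5] NP/NP   >
      [2,3] "clearly" : (NP/NP)/NP
      [3,5] NP   >
        [3,4] "a" : NP/(NP\S)
        [4,5] "cat" : NP\S
  [5,6] "city" : NP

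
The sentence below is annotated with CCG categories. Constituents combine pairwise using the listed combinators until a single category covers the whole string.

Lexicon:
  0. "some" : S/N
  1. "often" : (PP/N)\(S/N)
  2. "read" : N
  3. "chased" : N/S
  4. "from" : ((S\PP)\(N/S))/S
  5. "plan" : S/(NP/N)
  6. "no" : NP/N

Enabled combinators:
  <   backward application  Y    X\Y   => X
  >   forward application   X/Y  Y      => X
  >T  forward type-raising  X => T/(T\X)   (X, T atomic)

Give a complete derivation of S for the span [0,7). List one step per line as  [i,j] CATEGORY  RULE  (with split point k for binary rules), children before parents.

[0,1] S/N  lex  "some"
[1,2] (PP/N)\(S/N)  lex  "often"
[0,2] PP/N  <  k=1
[2,3] N  lex  "read"
[0,3] PP  >  k=2
[3,4] N/S  lex  "chased"
[4,5] ((S\PP)\(N/S))/S  lex  "from"
[5,6] S/(NP/N)  lex  "plan"
[6,7] NP/N  lex  "no"
[5,7] S  >  k=6
[4,7] (S\PP)\(N/S)  >  k=5
[3,7] S\PP  <  k=4
[0,7] S  <  k=3

[0,7] S   <
  [0,3] PP   >
    [0,2] PP/N   <
      [0,1] "some" : S/N
      [1,2] "often" : (PP/N)\(S/N)
    [2,3] "read" : N
  [3,7] S\PP   <
    [3,4] "chased" : N/S
    [4,7] (S\PP)\(N/S)   >
      [4,5] "from" : ((S\PP)\(N/S))/S
      [5,7] S   >
        [5,6] "plan" : S/(NP/N)
        [6,7] "no" : NP/N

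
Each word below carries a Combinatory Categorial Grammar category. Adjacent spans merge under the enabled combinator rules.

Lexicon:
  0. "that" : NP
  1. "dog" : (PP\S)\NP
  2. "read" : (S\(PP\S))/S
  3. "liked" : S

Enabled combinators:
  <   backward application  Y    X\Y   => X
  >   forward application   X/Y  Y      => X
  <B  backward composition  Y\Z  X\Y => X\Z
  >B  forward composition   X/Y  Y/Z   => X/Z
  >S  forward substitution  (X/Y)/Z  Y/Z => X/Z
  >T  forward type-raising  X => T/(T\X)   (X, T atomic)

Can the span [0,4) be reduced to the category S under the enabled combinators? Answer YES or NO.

[0,4] S   <
  [0,2] PP\S   <
    [0,1] "that" : NP
    [1,2] "dog" : (PP\S)\NP
  [2,4] S\(PP\S)   >
    [2,3] "read" : (S\(PP\S))/S
    [3,4] "liked" : S

YES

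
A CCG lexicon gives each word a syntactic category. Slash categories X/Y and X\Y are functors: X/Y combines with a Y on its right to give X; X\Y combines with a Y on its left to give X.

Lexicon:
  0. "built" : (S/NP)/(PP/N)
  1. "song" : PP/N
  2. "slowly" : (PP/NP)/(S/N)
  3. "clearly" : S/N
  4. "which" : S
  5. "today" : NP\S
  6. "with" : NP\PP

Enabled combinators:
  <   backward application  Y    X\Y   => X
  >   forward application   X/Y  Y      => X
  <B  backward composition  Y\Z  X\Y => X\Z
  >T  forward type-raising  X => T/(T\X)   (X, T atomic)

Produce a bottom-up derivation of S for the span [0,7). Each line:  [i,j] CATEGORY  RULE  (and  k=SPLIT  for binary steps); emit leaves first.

[0,7] S   >
  [0,2] S/NP   >
    [0,1] "built" : (S/NP)/(PP/N)
    [1,2] "song" : PP/N
  [2,7] NP   <
    [2,6] PP   >
      [2,4] PP/NP   >
        [2,3] "slowly" : (PP/NP)/(S/N)
        [3,4] "clearly" : S/N
      [4,6] NP   <
        [4,5] "which" : S
        [5,6] "today" : NP\S
    [6,7] "with" : NP\PP

[0,1] (S/NP)/(PP/N)  lex  "built"
[1,2] PP/N  lex  "song"
[0,2] S/NP  >  k=1
[2,3] (PP/NP)/(S/N)  lex  "slowly"
[3,4] S/N  lex  "clearly"
[2,4] PP/NP  >  k=3
[4,5] S  lex  "which"
[5,6] NP\S  lex  "today"
[4,6] NP  <  k=5
[2,6] PP  >  k=4
[6,7] NP\PP  lex  "with"
[2,7] NP  <  k=6
[0,7] S  >  k=2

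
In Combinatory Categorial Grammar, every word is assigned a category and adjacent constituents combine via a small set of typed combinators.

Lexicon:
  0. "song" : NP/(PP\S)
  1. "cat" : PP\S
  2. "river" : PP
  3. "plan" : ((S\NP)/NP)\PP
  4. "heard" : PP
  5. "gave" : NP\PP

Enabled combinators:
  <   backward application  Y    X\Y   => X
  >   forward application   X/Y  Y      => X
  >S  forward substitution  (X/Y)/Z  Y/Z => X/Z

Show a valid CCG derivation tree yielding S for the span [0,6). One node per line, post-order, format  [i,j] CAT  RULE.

[0,6] S   <
  [0,2] NP   >
    [0,1] "song" : NP/(PP\S)
    [1,2] "cat" : PP\S
  [2,6] S\NP   >
    [2,4] (S\NP)/NP   <
      [2,3] "river" : PP
      [3,4] "plan" : ((S\NP)/NP)\PP
    [4,6] NP   <
      [4,5] "heard" : PP
      [5,6] "gave" : NP\PP

[0,1] NP/(PP\S)  lex  "song"
[1,2] PP\S  lex  "cat"
[0,2] NP  >  k=1
[2,3] PP  lex  "river"
[3,4] ((S\NP)/NP)\PP  lex  "plan"
[2,4] (S\NP)/NP  <  k=3
[4,5] PP  lex  "heard"
[5,6] NP\PP  lex  "gave"
[4,6] NP  <  k=5
[2,6] S\NP  >  k=4
[0,6] S  <  k=2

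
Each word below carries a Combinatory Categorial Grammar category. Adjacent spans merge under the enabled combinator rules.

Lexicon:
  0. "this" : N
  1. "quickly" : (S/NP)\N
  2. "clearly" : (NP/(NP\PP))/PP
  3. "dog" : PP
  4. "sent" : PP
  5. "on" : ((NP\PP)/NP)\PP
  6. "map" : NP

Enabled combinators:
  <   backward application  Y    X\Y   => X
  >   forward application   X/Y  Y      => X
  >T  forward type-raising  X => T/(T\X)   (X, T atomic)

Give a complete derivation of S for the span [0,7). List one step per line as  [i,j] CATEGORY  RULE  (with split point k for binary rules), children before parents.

[0,7] S   >
  [0,2] S/NP   <
    [0,1] "this" : N
    [1,2] "quickly" : (S/NP)\N
  [2,7] NP   >
    [2,4] NP/(NP\PP)   >
      [2,3] "clearly" : (NP/(NP\PP))/PP
      [3,4] "dog" : PP
    [4,7] NP\PP   >
      [4,6] (NP\PP)/NP   <
        [4,5] "sent" : PP
        [5,6] "on" : ((NP\PP)/NP)\PP
      [6,7] "map" : NP

[0,1] N  lex  "this"
[1,2] (S/NP)\N  lex  "quickly"
[0,2] S/NP  <  k=1
[2,3] (NP/(NP\PP))/PP  lex  "clearly"
[3,4] PP  lex  "dog"
[2,4] NP/(NP\PP)  >  k=3
[4,5] PP  lex  "sent"
[5,6] ((NP\PP)/NP)\PP  lex  "on"
[4,6] (NP\PP)/NP  <  k=5
[6,7] NP  lex  "map"
[4,7] NP\PP  >  k=6
[2,7] NP  >  k=4
[0,7] S  >  k=2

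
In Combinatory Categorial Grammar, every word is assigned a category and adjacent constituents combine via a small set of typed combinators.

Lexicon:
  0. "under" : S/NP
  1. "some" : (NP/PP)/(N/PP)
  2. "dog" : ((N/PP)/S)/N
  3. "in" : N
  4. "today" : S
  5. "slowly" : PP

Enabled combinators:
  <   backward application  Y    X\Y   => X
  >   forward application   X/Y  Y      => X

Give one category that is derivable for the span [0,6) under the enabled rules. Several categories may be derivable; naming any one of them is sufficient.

S

[0,6] S   >
  [0,1] "under" : S/NP
  [1,6] NP   >
    [1,5] NP/PP   >
      [1,2] "some" : (NP/PP)/(N/PP)
      [2,5] N/PP   >
        [2,4] (N/PP)/S   >
          [2,3] "dog" : ((N/PP)/S)/N
          [3,4] "in" : N
        [4,5] "today" : S
    [5,6] "slowly" : PP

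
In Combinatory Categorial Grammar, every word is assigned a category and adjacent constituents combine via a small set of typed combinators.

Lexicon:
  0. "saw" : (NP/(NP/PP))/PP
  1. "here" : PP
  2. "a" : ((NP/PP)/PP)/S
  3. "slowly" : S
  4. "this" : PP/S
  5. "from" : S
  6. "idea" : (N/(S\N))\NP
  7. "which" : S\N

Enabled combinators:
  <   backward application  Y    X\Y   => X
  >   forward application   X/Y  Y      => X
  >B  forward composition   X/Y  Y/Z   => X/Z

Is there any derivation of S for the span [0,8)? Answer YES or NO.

(NP/(NP/PP))/PP PP ((NP/PP)/PP)/S S PP/S S (N/(S\N))\NP S\N
CKY chart[0,8] = {N}; S ∉ chart

NO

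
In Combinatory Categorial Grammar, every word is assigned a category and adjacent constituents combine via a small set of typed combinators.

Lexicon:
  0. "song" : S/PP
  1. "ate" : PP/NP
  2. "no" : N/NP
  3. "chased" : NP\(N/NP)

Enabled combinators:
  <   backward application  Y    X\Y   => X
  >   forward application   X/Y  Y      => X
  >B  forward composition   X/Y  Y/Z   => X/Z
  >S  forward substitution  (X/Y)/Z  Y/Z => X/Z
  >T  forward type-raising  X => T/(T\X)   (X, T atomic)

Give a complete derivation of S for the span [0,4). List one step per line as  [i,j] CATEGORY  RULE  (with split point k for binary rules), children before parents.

[0,4] S   >
  [0,1] "song" : S/PP
  [1,4] PP   >
    [1,2] "ate" : PP/NP
    [2,4] NP   <
      [2,3] "no" : N/NP
      [3,4] "chased" : NP\(N/NP)

[0,1] S/PP  lex  "song"
[1,2] PP/NP  lex  "ate"
[2,3] N/NP  lex  "no"
[3,4] NP\(N/NP)  lex  "chased"
[2,4] NP  <  k=3
[1,4] PP  >  k=2
[0,4] S  >  k=1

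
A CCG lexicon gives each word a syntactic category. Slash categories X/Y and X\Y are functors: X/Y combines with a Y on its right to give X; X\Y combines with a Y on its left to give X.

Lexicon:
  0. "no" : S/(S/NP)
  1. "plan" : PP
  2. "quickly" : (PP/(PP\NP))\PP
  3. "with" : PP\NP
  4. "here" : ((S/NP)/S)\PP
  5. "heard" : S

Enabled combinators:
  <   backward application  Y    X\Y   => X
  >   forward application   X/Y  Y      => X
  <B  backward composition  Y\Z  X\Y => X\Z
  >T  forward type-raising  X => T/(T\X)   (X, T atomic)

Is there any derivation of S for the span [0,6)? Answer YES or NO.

[0,6] S   >
  [0,1] "no" : S/(S/NP)
  [1,6] S/NP   >
    [1,5] (S/NP)/S   <
      [1,4] PP   >
        [1,3] PP/(PP\NP)   <
          [1,2] "plan" : PP
          [2,3] "quickly" : (PP/(PP\NP))\PP
        [3,4] "with" : PP\NP
      [4,5] "here" : ((S/NP)/S)\PP
    [5,6] "heard" : S

YES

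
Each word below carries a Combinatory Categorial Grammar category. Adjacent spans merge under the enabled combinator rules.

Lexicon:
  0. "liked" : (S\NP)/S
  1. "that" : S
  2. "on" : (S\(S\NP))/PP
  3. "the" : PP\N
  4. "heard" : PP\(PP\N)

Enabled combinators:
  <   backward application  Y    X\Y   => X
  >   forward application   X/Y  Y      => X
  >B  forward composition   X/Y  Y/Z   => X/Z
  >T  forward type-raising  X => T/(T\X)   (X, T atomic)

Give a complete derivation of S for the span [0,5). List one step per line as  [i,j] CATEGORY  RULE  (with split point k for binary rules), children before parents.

[0,5] S   <
  [0,2] S\NP   >
    [0,1] "liked" : (S\NP)/S
    [1,2] "that" : S
  [2,5] S\(S\NP)   >
    [2,3] "on" : (S\(S\NP))/PP
    [3,5] PP   <
      [3,4] "the" : PP\N
      [4,5] "heard" : PP\(PP\N)

[0,1] (S\NP)/S  lex  "liked"
[1,2] S  lex  "that"
[0,2] S\NP  >  k=1
[2,3] (S\(S\NP))/PP  lex  "on"
[3,4] PP\N  lex  "the"
[4,5] PP\(PP\N)  lex  "heard"
[3,5] PP  <  k=4
[2,5] S\(S\NP)  >  k=3
[0,5] S  <  k=2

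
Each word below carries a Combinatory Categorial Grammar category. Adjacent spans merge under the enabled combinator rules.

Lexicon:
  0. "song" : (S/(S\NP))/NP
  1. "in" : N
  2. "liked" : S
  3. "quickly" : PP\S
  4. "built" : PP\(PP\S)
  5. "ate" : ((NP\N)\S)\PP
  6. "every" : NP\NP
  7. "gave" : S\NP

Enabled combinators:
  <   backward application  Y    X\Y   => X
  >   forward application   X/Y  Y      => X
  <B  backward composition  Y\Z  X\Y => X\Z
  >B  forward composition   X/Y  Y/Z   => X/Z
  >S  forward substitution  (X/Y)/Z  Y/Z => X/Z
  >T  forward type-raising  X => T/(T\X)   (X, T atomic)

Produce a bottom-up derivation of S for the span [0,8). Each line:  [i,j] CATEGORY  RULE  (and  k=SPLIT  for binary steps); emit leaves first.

[0,8] S   >
  [0,6] S/(S\NP)   >
    [0,1] "song" : (S/(S\NP))/NP
    [1,6] NP   <
      [1,2] "in" : N
      [2,6] NP\N   <
        [2,3] "liked" : S
        [3,6] (NP\N)\S   <
          [3,5] PP   <
            [3,4] "quickly" : PP\S
            [4,5] "built" : PP\(PP\S)
          [5,6] "ate" : ((NP\N)\S)\PP
  [6,8] S\NP   <B
    [6,7] "every" : NP\NP
    [7,8] "gave" : S\NP

[0,1] (S/(S\NP))/NP  lex  "song"
[1,2] N  lex  "in"
[2,3] S  lex  "liked"
[3,4] PP\S  lex  "quickly"
[4,5] PP\(PP\S)  lex  "built"
[3,5] PP  <  k=4
[5,6] ((NP\N)\S)\PP  lex  "ate"
[3,6] (NP\N)\S  <  k=5
[2,6] NP\N  <  k=3
[1,6] NP  <  k=2
[0,6] S/(S\NP)  >  k=1
[6,7] NP\NP  lex  "every"
[7,8] S\NP  lex  "gave"
[6,8] S\NP  <B  k=7
[0,8] S  >  k=6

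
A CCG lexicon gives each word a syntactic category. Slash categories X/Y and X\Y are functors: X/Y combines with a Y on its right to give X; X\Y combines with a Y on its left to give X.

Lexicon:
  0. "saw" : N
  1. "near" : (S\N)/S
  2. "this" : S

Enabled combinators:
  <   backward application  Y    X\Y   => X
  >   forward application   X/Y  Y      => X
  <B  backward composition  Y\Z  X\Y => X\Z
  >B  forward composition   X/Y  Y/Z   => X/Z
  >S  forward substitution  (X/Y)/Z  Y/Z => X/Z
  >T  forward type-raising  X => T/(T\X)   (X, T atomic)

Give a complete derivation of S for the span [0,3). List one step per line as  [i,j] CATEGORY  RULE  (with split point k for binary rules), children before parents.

[0,1] N  lex  "saw"
[0,1] S/(S\N)  >T
[1,2] (S\N)/S  lex  "near"
[2,3] S  lex  "this"
[1,3] S\N  >  k=2
[0,3] S  >  k=1

[0,3] S   >
  [0,1] S/(S\N)   >T
    [0,1] "saw" : N
  [1,3] S\N   >
    [1,2] "near" : (S\N)/S
    [2,3] "this" : S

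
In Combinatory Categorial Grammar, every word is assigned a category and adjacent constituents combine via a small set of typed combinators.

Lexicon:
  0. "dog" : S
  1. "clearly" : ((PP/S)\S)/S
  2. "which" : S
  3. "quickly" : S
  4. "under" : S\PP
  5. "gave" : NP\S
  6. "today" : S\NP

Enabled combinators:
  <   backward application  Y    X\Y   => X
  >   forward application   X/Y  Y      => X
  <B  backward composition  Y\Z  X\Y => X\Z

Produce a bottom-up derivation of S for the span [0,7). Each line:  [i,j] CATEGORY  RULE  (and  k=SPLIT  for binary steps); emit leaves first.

[0,7] S   <
  [0,6] NP   <
    [0,4] PP   >
      [0,3] PP/S   <
        [0,1] "dog" : S
        [1,3] (PP/S)\S   >
          [1,2] "clearly" : ((PP/S)\S)/S
          [2,3] "which" : S
      [3,4] "quickly" : S
    [4,6] NP\PP   <B
      [4,5] "under" : S\PP
      [5,6] "gave" : NP\S
  [6,7] "today" : S\NP

[0,1] S  lex  "dog"
[1,2] ((PP/S)\S)/S  lex  "clearly"
[2,3] S  lex  "which"
[1,3] (PP/S)\S  >  k=2
[0,3] PP/S  <  k=1
[3,4] S  lex  "quickly"
[0,4] PP  >  k=3
[4,5] S\PP  lex  "under"
[5,6] NP\S  lex  "gave"
[4,6] NP\PP  <B  k=5
[0,6] NP  <  k=4
[6,7] S\NP  lex  "today"
[0,7] S  <  k=6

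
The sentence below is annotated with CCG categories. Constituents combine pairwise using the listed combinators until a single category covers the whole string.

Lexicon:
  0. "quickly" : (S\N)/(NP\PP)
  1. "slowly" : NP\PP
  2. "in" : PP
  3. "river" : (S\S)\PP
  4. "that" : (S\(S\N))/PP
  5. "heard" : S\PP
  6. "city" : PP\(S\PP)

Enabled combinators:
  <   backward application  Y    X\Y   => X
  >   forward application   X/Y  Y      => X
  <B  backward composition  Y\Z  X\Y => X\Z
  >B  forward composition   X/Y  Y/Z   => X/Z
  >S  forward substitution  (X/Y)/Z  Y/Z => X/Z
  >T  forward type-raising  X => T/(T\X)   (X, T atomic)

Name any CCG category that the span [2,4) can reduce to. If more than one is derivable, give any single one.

[0,7] S   <
  [0,4] S\N   <B
    [0,2] S\N   >
      [0,1] "quickly" : (S\N)/(NP\PP)
      [1,2] "slowly" : NP\PP
    [2,4] S\S   <
      [2,3] "in" : PP
      [3,4] "river" : (S\S)\PP
  [4,7] S\(S\N)   >
    [4,5] "that" : (S\(S\N))/PP
    [5,7] PP   <
      [5,6] "heard" : S\PP
      [6,7] "city" : PP\(S\PP)

S\S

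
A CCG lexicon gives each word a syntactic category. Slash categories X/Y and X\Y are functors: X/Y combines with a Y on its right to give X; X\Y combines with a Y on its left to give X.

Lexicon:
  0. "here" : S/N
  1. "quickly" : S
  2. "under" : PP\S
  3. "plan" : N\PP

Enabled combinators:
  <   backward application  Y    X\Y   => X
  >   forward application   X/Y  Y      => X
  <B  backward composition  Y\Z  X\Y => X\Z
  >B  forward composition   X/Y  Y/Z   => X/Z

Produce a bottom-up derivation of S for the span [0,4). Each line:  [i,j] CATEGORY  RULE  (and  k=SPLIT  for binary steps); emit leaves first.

[0,1] S/N  lex  "here"
[1,2] S  lex  "quickly"
[2,3] PP\S  lex  "under"
[3,4] N\PP  lex  "plan"
[2,4] N\S  <B  k=3
[1,4] N  <  k=2
[0,4] S  >  k=1

[0,4] S   >
  [0,1] "here" : S/N
  [1,4] N   <
    [1,2] "quickly" : S
    [2,4] N\S   <B
      [2,3] "under" : PP\S
      [3,4] "plan" : N\PP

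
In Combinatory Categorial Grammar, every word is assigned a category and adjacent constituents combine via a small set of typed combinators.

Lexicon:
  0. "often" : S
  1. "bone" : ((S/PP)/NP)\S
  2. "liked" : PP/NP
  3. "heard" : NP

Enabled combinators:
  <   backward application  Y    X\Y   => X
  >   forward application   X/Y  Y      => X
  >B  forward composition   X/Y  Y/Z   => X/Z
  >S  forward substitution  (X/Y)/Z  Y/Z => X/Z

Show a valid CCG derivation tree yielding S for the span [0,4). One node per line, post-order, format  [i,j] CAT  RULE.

[0,1] S  lex  "often"
[1,2] ((S/PP)/NP)\S  lex  "bone"
[0,2] (S/PP)/NP  <  k=1
[2,3] PP/NP  lex  "liked"
[0,3] S/NP  >S  k=2
[3,4] NP  lex  "heard"
[0,4] S  >  k=3

[0,4] S   >
  [0,3] S/NP   >S
    [0,2] (S/PP)/NP   <
      [0,1] "often" : S
      [1,2] "bone" : ((S/PP)/NP)\S
    [2,3] "liked" : PP/NP
  [3,4] "heard" : NP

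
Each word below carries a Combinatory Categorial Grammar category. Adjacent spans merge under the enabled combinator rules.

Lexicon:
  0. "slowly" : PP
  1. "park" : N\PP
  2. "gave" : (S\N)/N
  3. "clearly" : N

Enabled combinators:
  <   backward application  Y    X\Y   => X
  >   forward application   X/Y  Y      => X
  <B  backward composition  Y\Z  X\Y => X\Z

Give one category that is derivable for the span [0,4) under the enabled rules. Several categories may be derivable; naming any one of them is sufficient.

S

[0,4] S   <
  [0,2] N   <
    [0,1] "slowly" : PP
    [1,2] "park" : N\PP
  [2,4] S\N   >
    [2,3] "gave" : (S\N)/N
    [3,4] "clearly" : N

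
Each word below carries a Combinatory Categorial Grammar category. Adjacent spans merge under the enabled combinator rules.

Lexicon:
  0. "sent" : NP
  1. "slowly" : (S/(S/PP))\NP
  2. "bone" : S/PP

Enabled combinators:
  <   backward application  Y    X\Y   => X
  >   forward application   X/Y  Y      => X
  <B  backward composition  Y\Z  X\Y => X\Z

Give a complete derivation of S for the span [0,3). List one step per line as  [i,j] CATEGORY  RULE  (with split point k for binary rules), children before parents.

[0,1] NP  lex  "sent"
[1,2] (S/(S/PP))\NP  lex  "slowly"
[0,2] S/(S/PP)  <  k=1
[2,3] S/PP  lex  "bone"
[0,3] S  >  k=2

[0,3] S   >
  [0,2] S/(S/PP)   <
    [0,1] "sent" : NP
    [1,2] "slowly" : (S/(S/PP))\NP
  [2,3] "bone" : S/PP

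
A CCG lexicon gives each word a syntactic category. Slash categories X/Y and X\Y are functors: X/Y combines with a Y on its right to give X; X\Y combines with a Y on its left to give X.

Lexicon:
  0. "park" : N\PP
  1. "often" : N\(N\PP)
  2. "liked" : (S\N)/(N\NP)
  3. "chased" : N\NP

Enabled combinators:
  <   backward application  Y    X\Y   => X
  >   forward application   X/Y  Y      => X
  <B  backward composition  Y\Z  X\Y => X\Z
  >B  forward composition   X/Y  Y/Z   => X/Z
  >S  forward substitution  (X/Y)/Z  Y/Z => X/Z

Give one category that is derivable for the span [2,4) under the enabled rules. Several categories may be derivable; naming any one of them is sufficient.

S\N

[0,4] S   <
  [0,2] N   <
    [0,1] "park" : N\PP
    [1,2] "often" : N\(N\PP)
  [2,4] S\N   >
    [2,3] "liked" : (S\N)/(N\NP)
    [3,4] "chased" : N\NP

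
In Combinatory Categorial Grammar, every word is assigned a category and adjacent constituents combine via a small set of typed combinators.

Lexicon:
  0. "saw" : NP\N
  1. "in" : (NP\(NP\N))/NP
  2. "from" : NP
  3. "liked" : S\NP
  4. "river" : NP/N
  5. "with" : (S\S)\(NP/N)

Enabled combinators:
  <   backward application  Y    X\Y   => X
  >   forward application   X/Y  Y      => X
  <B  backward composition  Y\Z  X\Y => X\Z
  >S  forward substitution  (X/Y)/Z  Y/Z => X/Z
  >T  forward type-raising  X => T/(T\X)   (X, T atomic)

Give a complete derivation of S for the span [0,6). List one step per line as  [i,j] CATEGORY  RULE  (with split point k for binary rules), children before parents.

[0,1] NP\N  lex  "saw"
[1,2] (NP\(NP\N))/NP  lex  "in"
[2,3] NP  lex  "from"
[1,3] NP\(NP\N)  >  k=2
[0,3] NP  <  k=1
[3,4] S\NP  lex  "liked"
[4,5] NP/N  lex  "river"
[5,6] (S\S)\(NP/N)  lex  "with"
[4,6] S\S  <  k=5
[3,6] S\NP  <B  k=4
[0,6] S  <  k=3

[0,6] S   <
  [0,3] NP   <
    [0,1] "saw" : NP\N
    [1,3] NP\(NP\N)   >
      [1,2] "in" : (NP\(NP\N))/NP
      [2,3] "from" : NP
  [3,6] S\NP   <B
    [3,4] "liked" : S\NP
    [4,6] S\S   <
      [4,5] "river" : NP/N
      [5,6] "with" : (S\S)\(NP/N)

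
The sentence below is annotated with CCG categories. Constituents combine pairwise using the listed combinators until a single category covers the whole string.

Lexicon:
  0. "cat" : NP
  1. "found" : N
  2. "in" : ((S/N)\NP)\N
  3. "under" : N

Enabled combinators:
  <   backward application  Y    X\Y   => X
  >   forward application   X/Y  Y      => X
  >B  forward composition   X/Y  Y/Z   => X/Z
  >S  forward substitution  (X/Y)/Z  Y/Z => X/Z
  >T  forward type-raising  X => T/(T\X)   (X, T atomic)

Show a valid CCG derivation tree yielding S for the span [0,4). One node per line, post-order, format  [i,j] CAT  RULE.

[0,4] S   >
  [0,3] S/N   <
    [0,1] "cat" : NP
    [1,3] (S/N)\NP   <
      [1,2] "found" : N
      [2,3] "in" : ((S/N)\NP)\N
  [3,4] "under" : N

[0,1] NP  lex  "cat"
[1,2] N  lex  "found"
[2,3] ((S/N)\NP)\N  lex  "in"
[1,3] (S/N)\NP  <  k=2
[0,3] S/N  <  k=1
[3,4] N  lex  "under"
[0,4] S  >  k=3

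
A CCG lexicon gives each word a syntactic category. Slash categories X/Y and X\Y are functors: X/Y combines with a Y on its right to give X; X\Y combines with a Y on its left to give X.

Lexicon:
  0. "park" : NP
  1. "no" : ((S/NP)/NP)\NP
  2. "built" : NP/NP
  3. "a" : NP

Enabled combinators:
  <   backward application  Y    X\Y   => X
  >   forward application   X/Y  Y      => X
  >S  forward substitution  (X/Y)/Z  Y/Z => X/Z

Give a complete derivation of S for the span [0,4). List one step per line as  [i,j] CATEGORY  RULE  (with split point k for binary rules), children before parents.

[0,1] NP  lex  "park"
[1,2] ((S/NP)/NP)\NP  lex  "no"
[0,2] (S/NP)/NP  <  k=1
[2,3] NP/NP  lex  "built"
[0,3] S/NP  >S  k=2
[3,4] NP  lex  "a"
[0,4] S  >  k=3

[0,4] S   >
  [0,3] S/NP   >S
    [0,2] (S/NP)/NP   <
      [0,1] "park" : NP
      [1,2] "no" : ((S/NP)/NP)\NP
    [2,3] "built" : NP/NP
  [3,4] "a" : NP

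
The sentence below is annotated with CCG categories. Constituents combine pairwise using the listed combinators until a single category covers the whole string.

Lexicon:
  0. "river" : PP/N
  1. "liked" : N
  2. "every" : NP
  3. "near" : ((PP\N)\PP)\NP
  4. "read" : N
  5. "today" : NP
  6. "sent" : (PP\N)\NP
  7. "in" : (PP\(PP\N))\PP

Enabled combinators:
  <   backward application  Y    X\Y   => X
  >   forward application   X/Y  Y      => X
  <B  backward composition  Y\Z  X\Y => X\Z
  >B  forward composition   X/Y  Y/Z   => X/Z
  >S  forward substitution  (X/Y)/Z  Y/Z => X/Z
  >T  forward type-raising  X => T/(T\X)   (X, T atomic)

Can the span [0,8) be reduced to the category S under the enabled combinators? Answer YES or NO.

NO

PP/N N NP ((PP\N)\PP)\NP N NP (PP\N)\NP (PP\(PP\N))\PP
CKY chart[0,8] = {N/(N\PP), NP/(NP\PP), PP, PP/(PP\PP), S/(S\PP)}; S ∉ chart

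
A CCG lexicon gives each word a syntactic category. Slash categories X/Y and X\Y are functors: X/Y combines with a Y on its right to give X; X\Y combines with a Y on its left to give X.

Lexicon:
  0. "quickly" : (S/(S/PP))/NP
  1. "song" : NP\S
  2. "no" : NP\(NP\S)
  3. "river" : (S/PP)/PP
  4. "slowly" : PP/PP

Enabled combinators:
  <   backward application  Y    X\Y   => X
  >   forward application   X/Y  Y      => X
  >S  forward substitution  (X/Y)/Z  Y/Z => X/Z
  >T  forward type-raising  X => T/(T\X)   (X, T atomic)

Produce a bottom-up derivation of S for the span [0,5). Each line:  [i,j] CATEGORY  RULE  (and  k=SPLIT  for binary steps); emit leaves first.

[0,5] S   >
  [0,3] S/(S/PP)   >
    [0,1] "quickly" : (S/(S/PP))/NP
    [1,3] NP   <
      [1,2] "song" : NP\S
      [2,3] "no" : NP\(NP\S)
  [3,5] S/PP   >S
    [3,4] "river" : (S/PP)/PP
    [4,5] "slowly" : PP/PP

[0,1] (S/(S/PP))/NP  lex  "quickly"
[1,2] NP\S  lex  "song"
[2,3] NP\(NP\S)  lex  "no"
[1,3] NP  <  k=2
[0,3] S/(S/PP)  >  k=1
[3,4] (S/PP)/PP  lex  "river"
[4,5] PP/PP  lex  "slowly"
[3,5] S/PP  >S  k=4
[0,5] S  >  k=3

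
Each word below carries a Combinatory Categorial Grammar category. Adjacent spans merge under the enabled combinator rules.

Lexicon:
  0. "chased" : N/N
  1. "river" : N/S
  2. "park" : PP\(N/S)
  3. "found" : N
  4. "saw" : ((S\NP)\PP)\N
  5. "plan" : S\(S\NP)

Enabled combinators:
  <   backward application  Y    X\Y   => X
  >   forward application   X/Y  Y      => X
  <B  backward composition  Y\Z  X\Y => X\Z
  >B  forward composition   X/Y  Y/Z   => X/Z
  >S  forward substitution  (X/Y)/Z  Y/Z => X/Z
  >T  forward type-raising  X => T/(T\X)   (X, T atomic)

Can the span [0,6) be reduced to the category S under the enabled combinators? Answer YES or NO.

[0,6] S   <
  [0,5] S\NP   <
    [0,3] PP   <
      [0,2] N/S   >B
        [0,1] "chased" : N/N
        [1,2] "river" : N/S
      [2,3] "park" : PP\(N/S)
    [3,5] (S\NP)\PP   <
      [3,4] "found" : N
      [4,5] "saw" : ((S\NP)\PP)\N
  [5,6] "plan" : S\(S\NP)

YES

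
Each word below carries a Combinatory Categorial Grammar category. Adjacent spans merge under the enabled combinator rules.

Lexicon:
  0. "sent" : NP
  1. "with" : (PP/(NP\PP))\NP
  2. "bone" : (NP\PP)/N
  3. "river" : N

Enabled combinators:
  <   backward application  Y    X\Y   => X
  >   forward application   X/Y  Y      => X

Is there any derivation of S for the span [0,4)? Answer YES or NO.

NP (PP/(NP\PP))\NP (NP\PP)/N N
CKY chart[0,4] = {PP}; S ∉ chart

NO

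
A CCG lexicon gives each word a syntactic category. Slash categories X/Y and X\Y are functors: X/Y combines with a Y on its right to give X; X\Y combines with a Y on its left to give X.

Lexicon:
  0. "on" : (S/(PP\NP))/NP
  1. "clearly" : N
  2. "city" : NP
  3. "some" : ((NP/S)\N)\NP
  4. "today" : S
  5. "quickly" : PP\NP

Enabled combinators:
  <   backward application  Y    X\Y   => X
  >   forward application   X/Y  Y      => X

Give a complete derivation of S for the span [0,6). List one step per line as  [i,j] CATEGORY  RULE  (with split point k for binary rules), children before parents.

[0,1] (S/(PP\NP))/NP  lex  "on"
[1,2] N  lex  "clearly"
[2,3] NP  lex  "city"
[3,4] ((NP/S)\N)\NP  lex  "some"
[2,4] (NP/S)\N  <  k=3
[1,4] NP/S  <  k=2
[4,5] S  lex  "today"
[1,5] NP  >  k=4
[0,5] S/(PP\NP)  >  k=1
[5,6] PP\NP  lex  "quickly"
[0,6] S  >  k=5

[0,6] S   >
  [0,5] S/(PP\NP)   >
    [0,1] "on" : (S/(PP\NP))/NP
    [1,5] NP   >
      [1,4] NP/S   <
        [1,2] "clearly" : N
        [2,4] (NP/S)\N   <
          [2,3] "city" : NP
          [3,4] "some" : ((NP/S)\N)\NP
      [4,5] "today" : S
  [5,6] "quickly" : PP\NP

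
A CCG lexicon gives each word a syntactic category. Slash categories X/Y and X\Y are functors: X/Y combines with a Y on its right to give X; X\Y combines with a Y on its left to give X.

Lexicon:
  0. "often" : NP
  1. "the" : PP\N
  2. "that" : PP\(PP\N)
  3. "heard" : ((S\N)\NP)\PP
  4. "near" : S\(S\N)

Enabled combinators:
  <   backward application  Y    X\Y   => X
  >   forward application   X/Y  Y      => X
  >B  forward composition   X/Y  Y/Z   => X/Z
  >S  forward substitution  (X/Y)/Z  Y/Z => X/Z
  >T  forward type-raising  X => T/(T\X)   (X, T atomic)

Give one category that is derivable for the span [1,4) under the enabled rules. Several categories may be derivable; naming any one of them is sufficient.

[0,5] S   <
  [0,4] S\N   <
    [0,1] "often" : NP
    [1,4] (S\N)\NP   <
      [1,3] PP   <
        [1,2] "the" : PP\N
        [2,3] "that" : PP\(PP\N)
      [3,4] "heard" : ((S\N)\NP)\PP
  [4,5] "near" : S\(S\N)

(S\N)\NP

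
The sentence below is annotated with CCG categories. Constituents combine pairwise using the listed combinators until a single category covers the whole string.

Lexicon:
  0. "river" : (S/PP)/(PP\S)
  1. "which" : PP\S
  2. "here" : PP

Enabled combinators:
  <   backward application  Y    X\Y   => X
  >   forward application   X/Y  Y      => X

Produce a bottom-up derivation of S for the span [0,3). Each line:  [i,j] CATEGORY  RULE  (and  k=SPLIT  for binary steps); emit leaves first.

[0,3] S   >
  [0,2] S/PP   >
    [0,1] "river" : (S/PP)/(PP\S)
    [1,2] "which" : PP\S
  [2,3] "here" : PP

[0,1] (S/PP)/(PP\S)  lex  "river"
[1,2] PP\S  lex  "which"
[0,2] S/PP  >  k=1
[2,3] PP  lex  "here"
[0,3] S  >  k=2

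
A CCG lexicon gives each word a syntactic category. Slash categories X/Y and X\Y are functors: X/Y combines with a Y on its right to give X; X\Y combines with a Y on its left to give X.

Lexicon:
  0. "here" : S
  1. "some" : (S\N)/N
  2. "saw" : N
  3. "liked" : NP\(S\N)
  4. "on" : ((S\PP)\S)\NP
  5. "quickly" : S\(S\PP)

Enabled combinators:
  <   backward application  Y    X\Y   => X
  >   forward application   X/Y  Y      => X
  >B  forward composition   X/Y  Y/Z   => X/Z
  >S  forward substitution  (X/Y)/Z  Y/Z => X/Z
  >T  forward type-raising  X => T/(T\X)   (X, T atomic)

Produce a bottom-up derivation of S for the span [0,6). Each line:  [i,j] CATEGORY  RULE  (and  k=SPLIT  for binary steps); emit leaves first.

[0,1] S  lex  "here"
[1,2] (S\N)/N  lex  "some"
[2,3] N  lex  "saw"
[1,3] S\N  >  k=2
[3,4] NP\(S\N)  lex  "liked"
[1,4] NP  <  k=3
[4,5] ((S\PP)\S)\NP  lex  "on"
[1,5] (S\PP)\S  <  k=4
[0,5] S\PP  <  k=1
[5,6] S\(S\PP)  lex  "quickly"
[0,6] S  <  k=5

[0,6] S   <
  [0,5] S\PP   <
    [0,1] "here" : S
    [1,5] (S\PP)\S   <
      [1,4] NP   <
        [1,3] S\N   >
          [1,2] "some" : (S\N)/N
          [2,3] "saw" : N
        [3,4] "liked" : NP\(S\N)
      [4,5] "on" : ((S\PP)\S)\NP
  [5,6] "quickly" : S\(S\PP)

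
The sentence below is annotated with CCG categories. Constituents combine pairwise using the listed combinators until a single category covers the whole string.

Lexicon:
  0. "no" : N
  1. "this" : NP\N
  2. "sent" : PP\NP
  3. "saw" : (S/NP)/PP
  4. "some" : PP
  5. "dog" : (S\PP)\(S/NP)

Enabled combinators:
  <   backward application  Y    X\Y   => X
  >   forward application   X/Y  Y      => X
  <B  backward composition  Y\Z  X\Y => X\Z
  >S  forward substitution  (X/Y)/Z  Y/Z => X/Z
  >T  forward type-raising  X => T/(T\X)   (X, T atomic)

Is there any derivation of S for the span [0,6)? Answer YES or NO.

[0,6] S   <
  [0,3] PP   <
    [0,2] NP   <
      [0,1] "no" : N
      [1,2] "this" : NP\N
    [2,3] "sent" : PP\NP
  [3,6] S\PP   <
    [3,5] S/NP   >
      [3,4] "saw" : (S/NP)/PP
      [4,5] "some" : PP
    [5,6] "dog" : (S\PP)\(S/NP)

YES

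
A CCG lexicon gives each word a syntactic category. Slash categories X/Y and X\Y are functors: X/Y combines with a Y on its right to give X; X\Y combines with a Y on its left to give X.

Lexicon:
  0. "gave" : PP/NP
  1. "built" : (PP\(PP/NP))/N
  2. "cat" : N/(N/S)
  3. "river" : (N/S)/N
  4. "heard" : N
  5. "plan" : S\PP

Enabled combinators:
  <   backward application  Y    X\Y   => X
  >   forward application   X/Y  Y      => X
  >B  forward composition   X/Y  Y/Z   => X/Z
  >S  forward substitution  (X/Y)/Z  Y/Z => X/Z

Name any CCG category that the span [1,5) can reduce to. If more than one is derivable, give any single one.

[0,6] S   <
  [0,5] PP   <
    [0,1] "gave" : PP/NP
    [1,5] PP\(PP/NP)   >
      [1,2] "built" : (PP\(PP/NP))/N
      [2,5] N   >
        [2,3] "cat" : N/(N/S)
        [3,5] N/S   >
          [3,4] "river" : (N/S)/N
          [4,5] "heard" : N
  [5,6] "plan" : S\PP

PP\(PP/NP)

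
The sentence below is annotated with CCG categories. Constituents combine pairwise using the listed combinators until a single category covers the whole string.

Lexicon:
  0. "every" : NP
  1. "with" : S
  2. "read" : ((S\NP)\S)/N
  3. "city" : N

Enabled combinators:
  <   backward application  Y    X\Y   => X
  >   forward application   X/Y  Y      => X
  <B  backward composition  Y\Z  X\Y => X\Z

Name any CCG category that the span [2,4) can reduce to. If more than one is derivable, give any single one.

(S\NP)\S

[0,4] S   <
  [0,1] "every" : NP
  [1,4] S\NP   <
    [1,2] "with" : S
    [2,4] (S\NP)\S   >
      [2,3] "read" : ((S\NP)\S)/N
      [3,4] "city" : N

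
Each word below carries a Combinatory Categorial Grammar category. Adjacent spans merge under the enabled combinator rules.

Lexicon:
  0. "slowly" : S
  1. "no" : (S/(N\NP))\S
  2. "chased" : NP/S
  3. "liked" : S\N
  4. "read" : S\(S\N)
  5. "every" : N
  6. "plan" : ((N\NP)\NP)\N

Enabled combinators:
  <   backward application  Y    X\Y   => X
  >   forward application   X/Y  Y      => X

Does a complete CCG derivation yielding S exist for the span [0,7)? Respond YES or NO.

YES

[0,7] S   >
  [0,2] S/(N\NP)   <
    [0,1] "slowly" : S
    [1,2] "no" : (S/(N\NP))\S
  [2,7] N\NP   <
    [2,5] NP   >
      [2,3] "chased" : NP/S
      [3,5] S   <
        [3,4] "liked" : S\N
        [4,5] "read" : S\(S\N)
    [5,7] (N\NP)\NP   <
      [5,6] "every" : N
      [6,7] "plan" : ((N\NP)\NP)\N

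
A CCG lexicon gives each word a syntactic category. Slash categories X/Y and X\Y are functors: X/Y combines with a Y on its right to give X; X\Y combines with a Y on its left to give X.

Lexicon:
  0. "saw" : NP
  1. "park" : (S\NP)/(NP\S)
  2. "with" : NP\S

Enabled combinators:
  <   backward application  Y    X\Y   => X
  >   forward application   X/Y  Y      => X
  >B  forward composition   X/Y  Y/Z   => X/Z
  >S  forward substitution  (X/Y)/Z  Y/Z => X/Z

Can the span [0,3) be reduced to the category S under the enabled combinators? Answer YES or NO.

YES

[0,3] S   <
  [0,1] "saw" : NP
  [1,3] S\NP   >
    [1,2] "park" : (S\NP)/(NP\S)
    [2,3] "with" : NP\S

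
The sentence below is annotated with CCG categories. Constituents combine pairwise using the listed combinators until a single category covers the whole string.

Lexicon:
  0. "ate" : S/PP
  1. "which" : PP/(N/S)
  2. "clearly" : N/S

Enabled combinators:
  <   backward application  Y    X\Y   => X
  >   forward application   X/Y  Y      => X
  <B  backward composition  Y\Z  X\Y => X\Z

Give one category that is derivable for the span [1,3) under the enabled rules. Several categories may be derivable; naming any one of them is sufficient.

PP

[0,3] S   >
  [0,1] "ate" : S/PP
  [1,3] PP   >
    [1,2] "which" : PP/(N/S)
    [2,3] "clearly" : N/S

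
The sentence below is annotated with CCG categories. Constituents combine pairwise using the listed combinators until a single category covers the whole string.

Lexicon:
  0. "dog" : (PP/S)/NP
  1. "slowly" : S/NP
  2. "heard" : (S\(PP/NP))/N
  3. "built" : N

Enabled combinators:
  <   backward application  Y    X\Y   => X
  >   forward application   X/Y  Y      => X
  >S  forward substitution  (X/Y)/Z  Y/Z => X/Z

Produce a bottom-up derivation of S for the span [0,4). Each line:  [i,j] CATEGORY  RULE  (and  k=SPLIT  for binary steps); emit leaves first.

[0,1] (PP/S)/NP  lex  "dog"
[1,2] S/NP  lex  "slowly"
[0,2] PP/NP  >S  k=1
[2,3] (S\(PP/NP))/N  lex  "heard"
[3,4] N  lex  "built"
[2,4] S\(PP/NP)  >  k=3
[0,4] S  <  k=2

[0,4] S   <
  [0,2] PP/NP   >S
    [0,1] "dog" : (PP/S)/NP
    [1,2] "slowly" : S/NP
  [2,4] S\(PP/NP)   >
    [2,3] "heard" : (S\(PP/NP))/N
    [3,4] "built" : N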